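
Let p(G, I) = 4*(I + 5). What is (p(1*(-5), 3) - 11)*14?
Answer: 294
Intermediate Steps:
p(G, I) = 20 + 4*I (p(G, I) = 4*(5 + I) = 20 + 4*I)
(p(1*(-5), 3) - 11)*14 = ((20 + 4*3) - 11)*14 = ((20 + 12) - 11)*14 = (32 - 11)*14 = 21*14 = 294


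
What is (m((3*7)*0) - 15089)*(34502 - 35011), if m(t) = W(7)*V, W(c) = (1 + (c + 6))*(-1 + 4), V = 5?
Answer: 7573411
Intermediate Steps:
W(c) = 21 + 3*c (W(c) = (1 + (6 + c))*3 = (7 + c)*3 = 21 + 3*c)
m(t) = 210 (m(t) = (21 + 3*7)*5 = (21 + 21)*5 = 42*5 = 210)
(m((3*7)*0) - 15089)*(34502 - 35011) = (210 - 15089)*(34502 - 35011) = -14879*(-509) = 7573411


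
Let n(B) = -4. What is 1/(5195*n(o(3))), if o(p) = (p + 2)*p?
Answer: -1/20780 ≈ -4.8123e-5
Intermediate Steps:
o(p) = p*(2 + p) (o(p) = (2 + p)*p = p*(2 + p))
1/(5195*n(o(3))) = 1/(5195*(-4)) = 1/(-20780) = -1/20780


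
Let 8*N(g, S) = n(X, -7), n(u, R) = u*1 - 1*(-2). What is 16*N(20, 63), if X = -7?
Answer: -10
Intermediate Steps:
n(u, R) = 2 + u (n(u, R) = u + 2 = 2 + u)
N(g, S) = -5/8 (N(g, S) = (2 - 7)/8 = (1/8)*(-5) = -5/8)
16*N(20, 63) = 16*(-5/8) = -10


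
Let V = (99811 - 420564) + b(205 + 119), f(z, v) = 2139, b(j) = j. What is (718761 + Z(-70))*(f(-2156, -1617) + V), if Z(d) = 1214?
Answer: -229160842750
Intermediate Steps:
V = -320429 (V = (99811 - 420564) + (205 + 119) = -320753 + 324 = -320429)
(718761 + Z(-70))*(f(-2156, -1617) + V) = (718761 + 1214)*(2139 - 320429) = 719975*(-318290) = -229160842750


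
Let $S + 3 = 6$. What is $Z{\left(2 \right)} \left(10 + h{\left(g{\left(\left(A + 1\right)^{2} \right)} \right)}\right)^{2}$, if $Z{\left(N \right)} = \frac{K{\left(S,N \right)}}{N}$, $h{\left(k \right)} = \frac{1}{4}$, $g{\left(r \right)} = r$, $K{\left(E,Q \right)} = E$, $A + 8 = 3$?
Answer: $\frac{5043}{32} \approx 157.59$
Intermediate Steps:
$S = 3$ ($S = -3 + 6 = 3$)
$A = -5$ ($A = -8 + 3 = -5$)
$h{\left(k \right)} = \frac{1}{4}$
$Z{\left(N \right)} = \frac{3}{N}$
$Z{\left(2 \right)} \left(10 + h{\left(g{\left(\left(A + 1\right)^{2} \right)} \right)}\right)^{2} = \frac{3}{2} \left(10 + \frac{1}{4}\right)^{2} = 3 \cdot \frac{1}{2} \left(\frac{41}{4}\right)^{2} = \frac{3}{2} \cdot \frac{1681}{16} = \frac{5043}{32}$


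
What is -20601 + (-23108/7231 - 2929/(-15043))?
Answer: -320174204254/15539419 ≈ -20604.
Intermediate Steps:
-20601 + (-23108/7231 - 2929/(-15043)) = -20601 + (-23108*1/7231 - 2929*(-1/15043)) = -20601 + (-23108/7231 + 2929/15043) = -20601 - 46633435/15539419 = -320174204254/15539419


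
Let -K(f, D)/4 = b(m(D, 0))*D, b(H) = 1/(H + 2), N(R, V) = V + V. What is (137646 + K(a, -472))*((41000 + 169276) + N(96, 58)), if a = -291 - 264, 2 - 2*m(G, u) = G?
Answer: 6921745738544/239 ≈ 2.8961e+10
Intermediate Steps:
m(G, u) = 1 - G/2
N(R, V) = 2*V
a = -555
b(H) = 1/(2 + H)
K(f, D) = -4*D/(3 - D/2) (K(f, D) = -4*D/(2 + (1 - D/2)) = -4*D/(3 - D/2))
(137646 + K(a, -472))*((41000 + 169276) + N(96, 58)) = (137646 + 8*(-472)/(-6 - 472))*((41000 + 169276) + 2*58) = (137646 + 8*(-472)/(-478))*(210276 + 116) = (137646 + 8*(-472)*(-1/478))*210392 = (137646 + 1888/239)*210392 = (32899282/239)*210392 = 6921745738544/239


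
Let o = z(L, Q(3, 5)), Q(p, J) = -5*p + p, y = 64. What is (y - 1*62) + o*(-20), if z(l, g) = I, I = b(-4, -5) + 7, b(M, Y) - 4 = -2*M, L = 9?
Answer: -378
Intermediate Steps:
Q(p, J) = -4*p
b(M, Y) = 4 - 2*M
I = 19 (I = (4 - 2*(-4)) + 7 = (4 + 8) + 7 = 12 + 7 = 19)
z(l, g) = 19
o = 19
(y - 1*62) + o*(-20) = (64 - 1*62) + 19*(-20) = (64 - 62) - 380 = 2 - 380 = -378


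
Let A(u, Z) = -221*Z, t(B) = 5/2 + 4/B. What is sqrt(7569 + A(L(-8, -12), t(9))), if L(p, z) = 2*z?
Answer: sqrt(249058)/6 ≈ 83.176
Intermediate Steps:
t(B) = 5/2 + 4/B (t(B) = 5*(1/2) + 4/B = 5/2 + 4/B)
sqrt(7569 + A(L(-8, -12), t(9))) = sqrt(7569 - 221*(5/2 + 4/9)) = sqrt(7569 - 221*53/18) = sqrt(7569 - 11713/18) = sqrt(124529/18) = sqrt(249058)/6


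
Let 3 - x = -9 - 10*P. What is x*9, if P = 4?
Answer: 468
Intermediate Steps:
x = 52 (x = 3 - (-9 - 10*4) = 3 - (-9 - 40) = 3 - 1*(-49) = 3 + 49 = 52)
x*9 = 52*9 = 468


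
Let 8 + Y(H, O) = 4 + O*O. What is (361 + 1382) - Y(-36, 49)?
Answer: -654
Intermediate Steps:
Y(H, O) = -4 + O² (Y(H, O) = -8 + (4 + O*O) = -8 + (4 + O²) = -4 + O²)
(361 + 1382) - Y(-36, 49) = (361 + 1382) - (-4 + 49²) = 1743 - (-4 + 2401) = 1743 - 1*2397 = 1743 - 2397 = -654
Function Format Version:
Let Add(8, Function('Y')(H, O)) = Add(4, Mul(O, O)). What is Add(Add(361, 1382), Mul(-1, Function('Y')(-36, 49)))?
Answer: -654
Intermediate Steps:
Function('Y')(H, O) = Add(-4, Pow(O, 2)) (Function('Y')(H, O) = Add(-8, Add(4, Mul(O, O))) = Add(-8, Add(4, Pow(O, 2))) = Add(-4, Pow(O, 2)))
Add(Add(361, 1382), Mul(-1, Function('Y')(-36, 49))) = Add(Add(361, 1382), Mul(-1, Add(-4, Pow(49, 2)))) = Add(1743, Mul(-1, Add(-4, 2401))) = Add(1743, Mul(-1, 2397)) = Add(1743, -2397) = -654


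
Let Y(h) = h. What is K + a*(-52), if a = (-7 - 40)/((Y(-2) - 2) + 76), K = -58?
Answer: -433/18 ≈ -24.056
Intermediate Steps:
a = -47/72 (a = (-7 - 40)/((-2 - 2) + 76) = -47/(-4 + 76) = -47/72 ≈ -0.65278)
K + a*(-52) = -58 - 47/72*(-52) = -58 + 611/18 = -433/18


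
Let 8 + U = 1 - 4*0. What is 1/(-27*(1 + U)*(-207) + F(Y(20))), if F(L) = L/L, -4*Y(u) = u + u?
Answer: -1/33533 ≈ -2.9821e-5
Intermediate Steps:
Y(u) = -u/2 (Y(u) = -(u + u)/4 = -u/2)
U = -7 (U = -8 + (1 - 4*0) = -8 + (1 + 0) = -8 + 1 = -7)
F(L) = 1
1/(-27*(1 + U)*(-207) + F(Y(20))) = 1/(-27*(1 - 7)*(-207) + 1) = 1/(-27*(-6)*(-207) + 1) = 1/(162*(-207) + 1) = 1/(-33534 + 1) = 1/(-33533) = -1/33533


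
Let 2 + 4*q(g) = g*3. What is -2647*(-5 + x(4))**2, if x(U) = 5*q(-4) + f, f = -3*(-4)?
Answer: -1167327/4 ≈ -2.9183e+5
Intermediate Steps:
q(g) = -1/2 + 3*g/4 (q(g) = -1/2 + (g*3)/4 = -1/2 + (3*g)/4 = -1/2 + 3*g/4)
f = 12
x(U) = -11/2 (x(U) = 5*(-1/2 + (3/4)*(-4)) + 12 = 5*(-1/2 - 3) + 12 = 5*(-7/2) + 12 = -35/2 + 12 = -11/2)
-2647*(-5 + x(4))**2 = -2647*(-5 - 11/2)**2 = -2647*(-21/2)**2 = -2647*441/4 = -1167327/4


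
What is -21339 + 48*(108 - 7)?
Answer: -16491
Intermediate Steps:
-21339 + 48*(108 - 7) = -21339 + 48*101 = -21339 + 4848 = -16491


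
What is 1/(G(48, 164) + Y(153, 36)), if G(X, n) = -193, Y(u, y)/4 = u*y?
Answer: 1/21839 ≈ 4.5790e-5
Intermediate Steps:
Y(u, y) = 4*u*y (Y(u, y) = 4*(u*y) = 4*u*y)
1/(G(48, 164) + Y(153, 36)) = 1/(-193 + 4*153*36) = 1/(-193 + 22032) = 1/21839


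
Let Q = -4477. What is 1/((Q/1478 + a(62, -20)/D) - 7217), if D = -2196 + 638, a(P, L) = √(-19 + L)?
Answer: -4785559666295297/34551880018717937744 + 425428259*I*√39/34551880018717937744 ≈ -0.0001385 + 7.6893e-11*I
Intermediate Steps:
D = -1558
1/((Q/1478 + a(62, -20)/D) - 7217) = 1/((-4477/1478 + √(-19 - 20)/(-1558)) - 7217) = 1/((-4477*1/1478 + √(-39)*(-1/1558)) - 7217) = 1/((-4477/1478 + (I*√39)*(-1/1558)) - 7217) = 1/((-4477/1478 - I*√39/1558) - 7217) = 1/(-10671203/1478 - I*√39/1558)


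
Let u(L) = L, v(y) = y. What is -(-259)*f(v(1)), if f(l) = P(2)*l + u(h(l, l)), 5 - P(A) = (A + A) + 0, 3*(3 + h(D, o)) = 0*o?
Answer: -518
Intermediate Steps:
h(D, o) = -3 (h(D, o) = -3 + (0*o)/3 = -3 + (⅓)*0 = -3 + 0 = -3)
P(A) = 5 - 2*A (P(A) = 5 - ((A + A) + 0) = 5 - (2*A + 0) = 5 - 2*A)
f(l) = -3 + l (f(l) = (5 - 2*2)*l - 3 = (5 - 4)*l - 3 = 1*l - 3 = l - 3 = -3 + l)
-(-259)*f(v(1)) = -(-259)*(-3 + 1) = -(-259)*(-2) = -259*2 = -518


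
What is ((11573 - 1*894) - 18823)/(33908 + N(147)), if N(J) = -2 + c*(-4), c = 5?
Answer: -4072/16943 ≈ -0.24034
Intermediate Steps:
N(J) = -22 (N(J) = -2 + 5*(-4) = -2 - 20 = -22)
((11573 - 1*894) - 18823)/(33908 + N(147)) = ((11573 - 1*894) - 18823)/(33908 - 22) = ((11573 - 894) - 18823)/33886 = (10679 - 18823)*(1/33886) = -8144*1/33886 = -4072/16943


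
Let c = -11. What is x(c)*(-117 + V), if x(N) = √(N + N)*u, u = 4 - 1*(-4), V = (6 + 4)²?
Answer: -136*I*√22 ≈ -637.9*I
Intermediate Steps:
V = 100 (V = 10² = 100)
u = 8 (u = 4 + 4 = 8)
x(N) = 8*√2*√N (x(N) = √(N + N)*8 = √(2*N)*8 = (√2*√N)*8 = 8*√2*√N)
x(c)*(-117 + V) = (8*√2*√(-11))*(-117 + 100) = (8*√2*(I*√11))*(-17) = (8*I*√22)*(-17) = -136*I*√22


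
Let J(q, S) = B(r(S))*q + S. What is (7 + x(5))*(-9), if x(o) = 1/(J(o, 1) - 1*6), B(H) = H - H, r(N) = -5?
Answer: -306/5 ≈ -61.200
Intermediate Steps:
B(H) = 0
J(q, S) = S (J(q, S) = 0*q + S = 0 + S = S)
x(o) = -1/5 (x(o) = 1/(1 - 1*6) = 1/(1 - 6) = 1/(-5) = -1/5)
(7 + x(5))*(-9) = (7 - 1/5)*(-9) = (34/5)*(-9) = -306/5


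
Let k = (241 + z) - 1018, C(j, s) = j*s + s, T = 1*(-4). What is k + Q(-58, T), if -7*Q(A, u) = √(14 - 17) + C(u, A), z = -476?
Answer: -8945/7 - I*√3/7 ≈ -1277.9 - 0.24744*I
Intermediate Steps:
T = -4
C(j, s) = s + j*s
Q(A, u) = -I*√3/7 - A*(1 + u)/7 (Q(A, u) = -(√(14 - 17) + A*(1 + u))/7 = -(√(-3) + A*(1 + u))/7 = -(I*√3 + A*(1 + u))/7 = -I*√3/7 - A*(1 + u)/7)
k = -1253 (k = (241 - 476) - 1018 = -235 - 1018 = -1253)
k + Q(-58, T) = -1253 + (-I*√3/7 - ⅐*(-58)*(1 - 4)) = -1253 + (-I*√3/7 - ⅐*(-58)*(-3)) = -1253 + (-I*√3/7 - 174/7) = -1253 + (-174/7 - I*√3/7) = -8945/7 - I*√3/7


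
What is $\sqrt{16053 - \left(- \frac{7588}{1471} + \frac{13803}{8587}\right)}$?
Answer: $\frac{4 \sqrt{160118145247969303}}{12631477} \approx 126.71$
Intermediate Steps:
$\sqrt{16053 - \left(- \frac{7588}{1471} + \frac{13803}{8587}\right)} = \sqrt{16053 - - \frac{44853943}{12631477}} = \sqrt{16053 + \left(\frac{7588}{1471} - \frac{13803}{8587}\right)} = \sqrt{16053 + \frac{44853943}{12631477}} = \sqrt{\frac{202817954224}{12631477}} = \frac{4 \sqrt{160118145247969303}}{12631477}$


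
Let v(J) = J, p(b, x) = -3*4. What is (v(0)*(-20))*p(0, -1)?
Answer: 0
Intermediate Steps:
p(b, x) = -12
(v(0)*(-20))*p(0, -1) = (0*(-20))*(-12) = 0*(-12) = 0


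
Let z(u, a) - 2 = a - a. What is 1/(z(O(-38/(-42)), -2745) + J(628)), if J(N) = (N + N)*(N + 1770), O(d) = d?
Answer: 1/3011890 ≈ 3.3202e-7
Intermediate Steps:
J(N) = 2*N*(1770 + N) (J(N) = (2*N)*(1770 + N) = 2*N*(1770 + N))
z(u, a) = 2 (z(u, a) = 2 + (a - a) = 2 + 0 = 2)
1/(z(O(-38/(-42)), -2745) + J(628)) = 1/(2 + 2*628*(1770 + 628)) = 1/(2 + 2*628*2398) = 1/(2 + 3011888) = 1/3011890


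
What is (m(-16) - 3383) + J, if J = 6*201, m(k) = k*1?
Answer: -2193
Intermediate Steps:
m(k) = k
J = 1206
(m(-16) - 3383) + J = (-16 - 3383) + 1206 = -3399 + 1206 = -2193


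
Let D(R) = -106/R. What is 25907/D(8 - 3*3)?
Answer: 25907/106 ≈ 244.41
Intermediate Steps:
25907/D(8 - 3*3) = 25907/((-106/(8 - 3*3))) = 25907/((-106/(8 - 9))) = 25907/((-106/(-1))) = 25907/((-106*(-1))) = 25907/106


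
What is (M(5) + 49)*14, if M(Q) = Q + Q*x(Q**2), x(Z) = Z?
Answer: 2506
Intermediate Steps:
M(Q) = Q + Q**3 (M(Q) = Q + Q*Q**2 = Q + Q**3)
(M(5) + 49)*14 = ((5 + 5**3) + 49)*14 = ((5 + 125) + 49)*14 = (130 + 49)*14 = 179*14 = 2506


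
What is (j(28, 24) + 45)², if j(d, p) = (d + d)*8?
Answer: 243049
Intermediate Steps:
j(d, p) = 16*d (j(d, p) = (2*d)*8 = 16*d)
(j(28, 24) + 45)² = (16*28 + 45)² = (448 + 45)² = 493² = 243049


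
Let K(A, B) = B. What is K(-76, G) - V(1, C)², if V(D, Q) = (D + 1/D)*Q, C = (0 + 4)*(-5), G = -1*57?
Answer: -1657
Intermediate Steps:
G = -57
C = -20 (C = 4*(-5) = -20)
V(D, Q) = Q*(D + 1/D)
K(-76, G) - V(1, C)² = -57 - (1*(-20) - 20/1)² = -57 - (-20 - 20*1)² = -57 - (-20 - 20)² = -57 - 1*(-40)² = -57 - 1*1600 = -57 - 1600 = -1657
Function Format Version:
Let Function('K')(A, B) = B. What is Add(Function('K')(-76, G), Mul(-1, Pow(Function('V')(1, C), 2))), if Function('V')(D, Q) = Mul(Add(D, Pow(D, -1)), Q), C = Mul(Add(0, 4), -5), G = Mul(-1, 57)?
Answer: -1657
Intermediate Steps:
G = -57
C = -20 (C = Mul(4, -5) = -20)
Function('V')(D, Q) = Mul(Q, Add(D, Pow(D, -1)))
Add(Function('K')(-76, G), Mul(-1, Pow(Function('V')(1, C), 2))) = Add(-57, Mul(-1, Pow(Add(Mul(1, -20), Mul(-20, Pow(1, -1))), 2))) = Add(-57, Mul(-1, Pow(Add(-20, Mul(-20, 1)), 2))) = Add(-57, Mul(-1, Pow(Add(-20, -20), 2))) = Add(-57, Mul(-1, Pow(-40, 2))) = Add(-57, Mul(-1, 1600)) = Add(-57, -1600) = -1657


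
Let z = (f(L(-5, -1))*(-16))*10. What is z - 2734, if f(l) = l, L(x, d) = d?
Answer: -2574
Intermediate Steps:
z = 160 (z = -1*(-16)*10 = 16*10 = 160)
z - 2734 = 160 - 2734 = -2574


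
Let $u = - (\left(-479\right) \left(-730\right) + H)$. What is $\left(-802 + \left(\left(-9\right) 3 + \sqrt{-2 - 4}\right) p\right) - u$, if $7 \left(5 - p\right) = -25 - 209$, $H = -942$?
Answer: $\frac{2428219}{7} + \frac{269 i \sqrt{6}}{7} \approx 3.4689 \cdot 10^{5} + 94.13 i$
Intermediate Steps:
$p = \frac{269}{7}$ ($p = 5 - \frac{-25 - 209}{7} = 5 - - \frac{234}{7} = 5 + \frac{234}{7} = \frac{269}{7} \approx 38.429$)
$u = -348728$ ($u = - (\left(-479\right) \left(-730\right) - 942) = - (349670 - 942) = \left(-1\right) 348728 = -348728$)
$\left(-802 + \left(\left(-9\right) 3 + \sqrt{-2 - 4}\right) p\right) - u = \left(-802 + \left(\left(-9\right) 3 + \sqrt{-2 - 4}\right) \frac{269}{7}\right) - -348728 = \left(-802 + \left(-27 + \sqrt{-6}\right) \frac{269}{7}\right) + 348728 = \left(-802 + \left(-27 + i \sqrt{6}\right) \frac{269}{7}\right) + 348728 = \left(-802 - \left(\frac{7263}{7} - \frac{269 i \sqrt{6}}{7}\right)\right) + 348728 = \left(- \frac{12877}{7} + \frac{269 i \sqrt{6}}{7}\right) + 348728 = \frac{2428219}{7} + \frac{269 i \sqrt{6}}{7}$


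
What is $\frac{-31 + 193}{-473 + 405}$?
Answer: $- \frac{81}{34} \approx -2.3824$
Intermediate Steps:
$\frac{-31 + 193}{-473 + 405} = \frac{162}{-68} = 162 \left(- \frac{1}{68}\right) = - \frac{81}{34}$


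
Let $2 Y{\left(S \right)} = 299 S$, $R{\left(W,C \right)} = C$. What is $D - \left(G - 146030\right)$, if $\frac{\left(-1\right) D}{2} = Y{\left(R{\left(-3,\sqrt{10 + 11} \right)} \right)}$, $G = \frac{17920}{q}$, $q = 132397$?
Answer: $\frac{19333915990}{132397} - 299 \sqrt{21} \approx 1.4466 \cdot 10^{5}$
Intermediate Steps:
$G = \frac{17920}{132397} \approx 0.13535$
$Y{\left(S \right)} = \frac{299 S}{2}$
$D = - 299 \sqrt{21}$ ($D = - 2 \frac{299 \sqrt{10 + 11}}{2} = - 2 \frac{299 \sqrt{21}}{2} = - 299 \sqrt{21} \approx -1370.2$)
$D - \left(G - 146030\right) = - 299 \sqrt{21} - \left(\frac{17920}{132397} - 146030\right) = - 299 \sqrt{21} - - \frac{19333915990}{132397} = - 299 \sqrt{21} + \frac{19333915990}{132397} = \frac{19333915990}{132397} - 299 \sqrt{21}$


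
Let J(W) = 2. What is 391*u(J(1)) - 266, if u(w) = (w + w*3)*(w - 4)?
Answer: -6522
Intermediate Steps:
u(w) = 4*w*(-4 + w) (u(w) = (w + 3*w)*(-4 + w) = (4*w)*(-4 + w) = 4*w*(-4 + w))
391*u(J(1)) - 266 = 391*(4*2*(-4 + 2)) - 266 = 391*(4*2*(-2)) - 266 = 391*(-16) - 266 = -6256 - 266 = -6522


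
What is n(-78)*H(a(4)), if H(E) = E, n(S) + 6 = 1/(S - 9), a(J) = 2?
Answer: -1046/87 ≈ -12.023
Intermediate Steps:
n(S) = -6 + 1/(-9 + S) (n(S) = -6 + 1/(S - 9) = -6 + 1/(-9 + S))
n(-78)*H(a(4)) = ((55 - 6*(-78))/(-9 - 78))*2 = ((55 + 468)/(-87))*2 = -1/87*523*2 = -523/87*2 = -1046/87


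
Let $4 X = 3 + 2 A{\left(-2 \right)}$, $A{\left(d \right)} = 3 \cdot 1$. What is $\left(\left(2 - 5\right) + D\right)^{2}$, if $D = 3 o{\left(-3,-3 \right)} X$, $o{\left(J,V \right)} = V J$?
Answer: $\frac{53361}{16} \approx 3335.1$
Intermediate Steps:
$A{\left(d \right)} = 3$
$o{\left(J,V \right)} = J V$
$X = \frac{9}{4}$ ($X = \frac{3 + 2 \cdot 3}{4} = \frac{3 + 6}{4} = \frac{1}{4} \cdot 9 = \frac{9}{4} \approx 2.25$)
$D = \frac{243}{4}$ ($D = 3 \left(\left(-3\right) \left(-3\right)\right) \frac{9}{4} = 3 \cdot 9 \cdot \frac{9}{4} = 27 \cdot \frac{9}{4} = \frac{243}{4} \approx 60.75$)
$\left(\left(2 - 5\right) + D\right)^{2} = \left(\left(2 - 5\right) + \frac{243}{4}\right)^{2} = \left(-3 + \frac{243}{4}\right)^{2} = \left(\frac{231}{4}\right)^{2} = \frac{53361}{16}$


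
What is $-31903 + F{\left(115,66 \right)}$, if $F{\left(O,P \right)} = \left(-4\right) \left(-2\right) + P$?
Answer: $-31829$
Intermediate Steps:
$F{\left(O,P \right)} = 8 + P$
$-31903 + F{\left(115,66 \right)} = -31903 + \left(8 + 66\right) = -31903 + 74 = -31829$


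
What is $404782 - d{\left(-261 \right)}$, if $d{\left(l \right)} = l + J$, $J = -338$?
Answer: $405381$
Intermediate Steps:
$d{\left(l \right)} = -338 + l$ ($d{\left(l \right)} = l - 338 = -338 + l$)
$404782 - d{\left(-261 \right)} = 404782 - \left(-338 - 261\right) = 404782 - -599 = 404782 + 599 = 405381$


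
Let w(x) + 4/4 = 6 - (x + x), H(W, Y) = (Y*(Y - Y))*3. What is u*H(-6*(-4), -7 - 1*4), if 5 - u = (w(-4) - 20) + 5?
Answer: 0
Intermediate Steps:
H(W, Y) = 0 (H(W, Y) = (Y*0)*3 = 0*3 = 0)
w(x) = 5 - 2*x (w(x) = -1 + (6 - (x + x)) = -1 + (6 - 2*x) = 5 - 2*x)
u = 7 (u = 5 - (((5 - 2*(-4)) - 20) + 5) = 5 - (((5 + 8) - 20) + 5) = 5 - ((13 - 20) + 5) = 5 - (-7 + 5) = 5 - 1*(-2) = 5 + 2 = 7)
u*H(-6*(-4), -7 - 1*4) = 7*0 = 0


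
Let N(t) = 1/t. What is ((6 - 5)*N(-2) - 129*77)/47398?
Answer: -19867/94796 ≈ -0.20958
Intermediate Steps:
((6 - 5)*N(-2) - 129*77)/47398 = ((6 - 5)/(-2) - 129*77)/47398 = (1*(-½) - 9933)*(1/47398) = (-½ - 9933)*(1/47398) = -19867/2*1/47398 = -19867/94796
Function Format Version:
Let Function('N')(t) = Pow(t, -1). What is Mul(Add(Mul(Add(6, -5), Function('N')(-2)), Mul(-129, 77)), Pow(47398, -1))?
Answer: Rational(-19867, 94796) ≈ -0.20958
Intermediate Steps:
Mul(Add(Mul(Add(6, -5), Function('N')(-2)), Mul(-129, 77)), Pow(47398, -1)) = Mul(Add(Mul(Add(6, -5), Pow(-2, -1)), Mul(-129, 77)), Pow(47398, -1)) = Mul(Add(Mul(1, Rational(-1, 2)), -9933), Rational(1, 47398)) = Mul(Add(Rational(-1, 2), -9933), Rational(1, 47398)) = Mul(Rational(-19867, 2), Rational(1, 47398)) = Rational(-19867, 94796)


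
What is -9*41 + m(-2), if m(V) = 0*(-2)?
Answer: -369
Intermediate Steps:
m(V) = 0
-9*41 + m(-2) = -9*41 + 0 = -369 + 0 = -369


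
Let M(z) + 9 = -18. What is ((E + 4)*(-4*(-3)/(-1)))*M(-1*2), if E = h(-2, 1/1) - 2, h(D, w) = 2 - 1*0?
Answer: 1296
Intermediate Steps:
h(D, w) = 2 (h(D, w) = 2 + 0 = 2)
M(z) = -27 (M(z) = -9 - 18 = -27)
E = 0 (E = 2 - 2 = 0)
((E + 4)*(-4*(-3)/(-1)))*M(-1*2) = ((0 + 4)*(-4*(-3)/(-1)))*(-27) = (4*(12*(-1)))*(-27) = (4*(-12))*(-27) = -48*(-27) = 1296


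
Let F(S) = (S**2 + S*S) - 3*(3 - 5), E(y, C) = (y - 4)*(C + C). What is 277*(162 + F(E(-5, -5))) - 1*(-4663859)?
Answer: 9197795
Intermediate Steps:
E(y, C) = 2*C*(-4 + y) (E(y, C) = (-4 + y)*(2*C) = 2*C*(-4 + y))
F(S) = 6 + 2*S**2 (F(S) = (S**2 + S**2) - 3*(-2) = 2*S**2 + 6 = 6 + 2*S**2)
277*(162 + F(E(-5, -5))) - 1*(-4663859) = 277*(162 + (6 + 2*(2*(-5)*(-4 - 5))**2)) - 1*(-4663859) = 277*(162 + (6 + 2*(2*(-5)*(-9))**2)) + 4663859 = 277*(162 + (6 + 2*90**2)) + 4663859 = 277*(162 + (6 + 2*8100)) + 4663859 = 277*(162 + (6 + 16200)) + 4663859 = 277*(162 + 16206) + 4663859 = 277*16368 + 4663859 = 4533936 + 4663859 = 9197795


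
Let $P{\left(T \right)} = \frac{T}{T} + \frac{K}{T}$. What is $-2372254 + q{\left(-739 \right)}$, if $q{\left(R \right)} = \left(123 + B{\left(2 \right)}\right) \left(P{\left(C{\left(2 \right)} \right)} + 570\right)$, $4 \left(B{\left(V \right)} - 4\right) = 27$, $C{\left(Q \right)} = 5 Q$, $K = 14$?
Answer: $- \frac{4591391}{2} \approx -2.2957 \cdot 10^{6}$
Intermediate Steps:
$P{\left(T \right)} = 1 + \frac{14}{T}$ ($P{\left(T \right)} = \frac{T}{T} + \frac{14}{T} = 1 + \frac{14}{T}$)
$B{\left(V \right)} = \frac{43}{4}$ ($B{\left(V \right)} = 4 + \frac{1}{4} \cdot 27 = 4 + \frac{27}{4} = \frac{43}{4}$)
$q{\left(R \right)} = \frac{153117}{2}$ ($q{\left(R \right)} = \left(123 + \frac{43}{4}\right) \left(\frac{14 + 5 \cdot 2}{5 \cdot 2} + 570\right) = \frac{535 \left(\frac{14 + 10}{10} + 570\right)}{4} = \frac{535 \left(\frac{1}{10} \cdot 24 + 570\right)}{4} = \frac{535 \left(\frac{12}{5} + 570\right)}{4} = \frac{535}{4} \cdot \frac{2862}{5} = \frac{153117}{2}$)
$-2372254 + q{\left(-739 \right)} = -2372254 + \frac{153117}{2} = - \frac{4591391}{2}$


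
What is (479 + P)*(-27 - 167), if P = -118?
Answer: -70034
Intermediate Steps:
(479 + P)*(-27 - 167) = (479 - 118)*(-27 - 167) = 361*(-194) = -70034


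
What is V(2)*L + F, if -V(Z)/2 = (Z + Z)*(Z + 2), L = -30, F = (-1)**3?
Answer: 959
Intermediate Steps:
F = -1
V(Z) = -4*Z*(2 + Z) (V(Z) = -2*(Z + Z)*(Z + 2) = -2*2*Z*(2 + Z) = -4*Z*(2 + Z))
V(2)*L + F = -4*2*(2 + 2)*(-30) - 1 = -4*2*4*(-30) - 1 = -32*(-30) - 1 = 960 - 1 = 959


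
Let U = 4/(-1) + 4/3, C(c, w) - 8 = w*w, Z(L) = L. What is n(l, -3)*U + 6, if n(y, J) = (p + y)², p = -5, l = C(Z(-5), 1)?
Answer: -110/3 ≈ -36.667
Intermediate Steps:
C(c, w) = 8 + w² (C(c, w) = 8 + w*w = 8 + w²)
U = -8/3 (U = 4*(-1) + 4*(⅓) = -4 + 4/3 = -8/3 ≈ -2.6667)
l = 9 (l = 8 + 1² = 8 + 1 = 9)
n(y, J) = (-5 + y)²
n(l, -3)*U + 6 = (-5 + 9)²*(-8/3) + 6 = 4²*(-8/3) + 6 = 16*(-8/3) + 6 = -128/3 + 6 = -110/3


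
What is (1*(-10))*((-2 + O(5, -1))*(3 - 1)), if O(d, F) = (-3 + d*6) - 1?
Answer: -480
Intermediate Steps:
O(d, F) = -4 + 6*d (O(d, F) = (-3 + 6*d) - 1 = -4 + 6*d)
(1*(-10))*((-2 + O(5, -1))*(3 - 1)) = (1*(-10))*((-2 + (-4 + 6*5))*(3 - 1)) = -10*(-2 + (-4 + 30))*2 = -10*(-2 + 26)*2 = -240*2 = -10*48 = -480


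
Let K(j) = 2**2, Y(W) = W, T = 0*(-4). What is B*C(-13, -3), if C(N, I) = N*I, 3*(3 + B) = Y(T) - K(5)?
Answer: -169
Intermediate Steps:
T = 0
K(j) = 4
B = -13/3 (B = -3 + (0 - 1*4)/3 = -3 + (0 - 4)/3 = -3 + (1/3)*(-4) = -3 - 4/3 = -13/3 ≈ -4.3333)
C(N, I) = I*N
B*C(-13, -3) = -(-13)*(-13) = -13/3*39 = -169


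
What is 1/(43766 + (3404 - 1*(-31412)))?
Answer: 1/78582 ≈ 1.2726e-5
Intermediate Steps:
1/(43766 + (3404 - 1*(-31412))) = 1/(43766 + (3404 + 31412)) = 1/(43766 + 34816) = 1/78582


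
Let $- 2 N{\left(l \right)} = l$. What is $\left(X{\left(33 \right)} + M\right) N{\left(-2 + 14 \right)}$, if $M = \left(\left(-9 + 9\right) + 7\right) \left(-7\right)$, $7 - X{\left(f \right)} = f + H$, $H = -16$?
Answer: $354$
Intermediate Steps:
$N{\left(l \right)} = - \frac{l}{2}$
$X{\left(f \right)} = 23 - f$ ($X{\left(f \right)} = 7 - \left(f - 16\right) = 7 - \left(-16 + f\right) = 23 - f$)
$M = -49$ ($M = \left(0 + 7\right) \left(-7\right) = 7 \left(-7\right) = -49$)
$\left(X{\left(33 \right)} + M\right) N{\left(-2 + 14 \right)} = \left(\left(23 - 33\right) - 49\right) \left(- \frac{-2 + 14}{2}\right) = \left(\left(23 - 33\right) - 49\right) \left(\left(- \frac{1}{2}\right) 12\right) = \left(-10 - 49\right) \left(-6\right) = \left(-59\right) \left(-6\right) = 354$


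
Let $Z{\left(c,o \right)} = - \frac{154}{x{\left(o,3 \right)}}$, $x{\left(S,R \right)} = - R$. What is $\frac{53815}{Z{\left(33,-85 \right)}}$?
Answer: $\frac{161445}{154} \approx 1048.3$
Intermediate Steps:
$Z{\left(c,o \right)} = \frac{154}{3}$ ($Z{\left(c,o \right)} = - \frac{154}{\left(-1\right) 3} = - \frac{154}{-3} = \left(-154\right) \left(- \frac{1}{3}\right) = \frac{154}{3}$)
$\frac{53815}{Z{\left(33,-85 \right)}} = \frac{53815}{\frac{154}{3}} = 53815 \cdot \frac{3}{154} = \frac{161445}{154}$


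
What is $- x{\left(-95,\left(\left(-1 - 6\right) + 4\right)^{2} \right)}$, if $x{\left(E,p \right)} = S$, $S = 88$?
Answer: $-88$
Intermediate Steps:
$x{\left(E,p \right)} = 88$
$- x{\left(-95,\left(\left(-1 - 6\right) + 4\right)^{2} \right)} = \left(-1\right) 88 = -88$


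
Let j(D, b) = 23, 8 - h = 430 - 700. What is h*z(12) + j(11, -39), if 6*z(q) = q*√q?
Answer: 23 + 1112*√3 ≈ 1949.0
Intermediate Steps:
h = 278 (h = 8 - (430 - 700) = 8 - 1*(-270) = 8 + 270 = 278)
z(q) = q^(3/2)/6 (z(q) = (q*√q)/6 = q^(3/2)/6)
h*z(12) + j(11, -39) = 278*(12^(3/2)/6) + 23 = 278*((24*√3)/6) + 23 = 278*(4*√3) + 23 = 1112*√3 + 23 = 23 + 1112*√3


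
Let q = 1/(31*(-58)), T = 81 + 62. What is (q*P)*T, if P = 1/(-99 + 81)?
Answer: 143/32364 ≈ 0.0044185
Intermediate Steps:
P = -1/18 (P = 1/(-18) = -1/18 ≈ -0.055556)
T = 143
q = -1/1798 (q = (1/31)*(-1/58) = -1/1798 ≈ -0.00055617)
(q*P)*T = -1/1798*(-1/18)*143 = (1/32364)*143 = 143/32364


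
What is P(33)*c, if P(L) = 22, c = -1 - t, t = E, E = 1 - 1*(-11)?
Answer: -286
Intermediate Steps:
E = 12 (E = 1 + 11 = 12)
t = 12
c = -13 (c = -1 - 1*12 = -1 - 12 = -13)
P(33)*c = 22*(-13) = -286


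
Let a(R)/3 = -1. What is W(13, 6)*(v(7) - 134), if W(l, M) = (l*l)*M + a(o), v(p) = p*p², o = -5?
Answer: 211299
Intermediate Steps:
v(p) = p³
a(R) = -3 (a(R) = 3*(-1) = -3)
W(l, M) = -3 + M*l² (W(l, M) = (l*l)*M - 3 = l²*M - 3 = M*l² - 3 = -3 + M*l²)
W(13, 6)*(v(7) - 134) = (-3 + 6*13²)*(7³ - 134) = (-3 + 6*169)*(343 - 134) = (-3 + 1014)*209 = 1011*209 = 211299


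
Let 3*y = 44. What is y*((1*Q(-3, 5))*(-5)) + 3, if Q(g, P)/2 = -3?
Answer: 443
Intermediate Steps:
y = 44/3 (y = (⅓)*44 = 44/3 ≈ 14.667)
Q(g, P) = -6 (Q(g, P) = 2*(-3) = -6)
y*((1*Q(-3, 5))*(-5)) + 3 = 44*((1*(-6))*(-5))/3 + 3 = 44*(-6*(-5))/3 + 3 = (44/3)*30 + 3 = 440 + 3 = 443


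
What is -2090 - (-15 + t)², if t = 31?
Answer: -2346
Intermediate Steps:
-2090 - (-15 + t)² = -2090 - (-15 + 31)² = -2090 - 1*16² = -2090 - 1*256 = -2090 - 256 = -2346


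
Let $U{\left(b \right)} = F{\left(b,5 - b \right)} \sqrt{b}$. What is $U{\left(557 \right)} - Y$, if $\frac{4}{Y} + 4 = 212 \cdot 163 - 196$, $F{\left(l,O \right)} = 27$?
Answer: $- \frac{1}{8589} + 27 \sqrt{557} \approx 637.22$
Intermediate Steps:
$U{\left(b \right)} = 27 \sqrt{b}$
$Y = \frac{1}{8589}$ ($Y = \frac{4}{-4 + \left(212 \cdot 163 - 196\right)} = \frac{4}{-4 + \left(34556 - 196\right)} = \frac{4}{-4 + 34360} = \frac{4}{34356} = 4 \cdot \frac{1}{34356} = \frac{1}{8589} \approx 0.00011643$)
$U{\left(557 \right)} - Y = 27 \sqrt{557} - \frac{1}{8589} = - \frac{1}{8589} + 27 \sqrt{557}$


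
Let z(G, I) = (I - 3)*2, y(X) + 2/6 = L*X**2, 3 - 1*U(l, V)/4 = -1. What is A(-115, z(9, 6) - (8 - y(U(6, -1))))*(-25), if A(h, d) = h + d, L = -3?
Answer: 66400/3 ≈ 22133.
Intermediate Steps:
U(l, V) = 16 (U(l, V) = 12 - 4*(-1) = 12 + 4 = 16)
y(X) = -1/3 - 3*X**2
z(G, I) = -6 + 2*I (z(G, I) = (-3 + I)*2 = -6 + 2*I)
A(h, d) = d + h
A(-115, z(9, 6) - (8 - y(U(6, -1))))*(-25) = (((-6 + 2*6) - (8 - (-1/3 - 3*16**2))) - 115)*(-25) = (((-6 + 12) - (8 - (-1/3 - 3*256))) - 115)*(-25) = ((6 - (8 - (-1/3 - 768))) - 115)*(-25) = ((6 - (8 - 1*(-2305/3))) - 115)*(-25) = ((6 - (8 + 2305/3)) - 115)*(-25) = ((6 - 1*2329/3) - 115)*(-25) = ((6 - 2329/3) - 115)*(-25) = (-2311/3 - 115)*(-25) = -2656/3*(-25) = 66400/3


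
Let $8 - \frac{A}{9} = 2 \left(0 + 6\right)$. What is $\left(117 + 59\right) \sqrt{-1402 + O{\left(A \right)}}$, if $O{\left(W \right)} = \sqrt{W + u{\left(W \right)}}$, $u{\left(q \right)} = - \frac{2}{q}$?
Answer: $\frac{88 \sqrt{-50472 + 6 i \sqrt{1294}}}{3} \approx 14.09 + 6590.0 i$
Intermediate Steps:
$A = -36$ ($A = 72 - 9 \cdot 2 \left(0 + 6\right) = 72 - 9 \cdot 2 \cdot 6 = 72 - 108 = -36$)
$O{\left(W \right)} = \sqrt{W - \frac{2}{W}}$
$\left(117 + 59\right) \sqrt{-1402 + O{\left(A \right)}} = \left(117 + 59\right) \sqrt{-1402 + \sqrt{-36 - \frac{2}{-36}}} = 176 \sqrt{-1402 + \sqrt{-36 - - \frac{1}{18}}} = 176 \sqrt{-1402 + \sqrt{-36 + \frac{1}{18}}} = 176 \sqrt{-1402 + \sqrt{- \frac{647}{18}}} = 176 \sqrt{-1402 + \frac{i \sqrt{1294}}{6}}$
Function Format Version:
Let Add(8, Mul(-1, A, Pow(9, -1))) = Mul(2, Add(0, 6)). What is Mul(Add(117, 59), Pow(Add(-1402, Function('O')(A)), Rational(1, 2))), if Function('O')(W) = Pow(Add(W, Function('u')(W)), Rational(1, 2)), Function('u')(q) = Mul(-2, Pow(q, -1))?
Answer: Mul(Rational(88, 3), Pow(Add(-50472, Mul(6, I, Pow(1294, Rational(1, 2)))), Rational(1, 2))) ≈ Add(14.090, Mul(6590.0, I))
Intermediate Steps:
A = -36 (A = Add(72, Mul(-9, Mul(2, Add(0, 6)))) = Add(72, Mul(-9, Mul(2, 6))) = Add(72, Mul(-9, 12)) = Add(72, -108) = -36)
Function('O')(W) = Pow(Add(W, Mul(-2, Pow(W, -1))), Rational(1, 2))
Mul(Add(117, 59), Pow(Add(-1402, Function('O')(A)), Rational(1, 2))) = Mul(Add(117, 59), Pow(Add(-1402, Pow(Add(-36, Mul(-2, Pow(-36, -1))), Rational(1, 2))), Rational(1, 2))) = Mul(176, Pow(Add(-1402, Pow(Add(-36, Mul(-2, Rational(-1, 36))), Rational(1, 2))), Rational(1, 2))) = Mul(176, Pow(Add(-1402, Pow(Add(-36, Rational(1, 18)), Rational(1, 2))), Rational(1, 2))) = Mul(176, Pow(Add(-1402, Pow(Rational(-647, 18), Rational(1, 2))), Rational(1, 2))) = Mul(176, Pow(Add(-1402, Mul(Rational(1, 6), I, Pow(1294, Rational(1, 2)))), Rational(1, 2)))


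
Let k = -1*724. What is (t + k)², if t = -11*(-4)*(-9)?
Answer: 1254400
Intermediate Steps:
t = -396 (t = 44*(-9) = -396)
k = -724
(t + k)² = (-396 - 724)² = (-1120)² = 1254400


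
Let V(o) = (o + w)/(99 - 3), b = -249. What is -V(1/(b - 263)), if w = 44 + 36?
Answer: -13653/16384 ≈ -0.83331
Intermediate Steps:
w = 80
V(o) = 5/6 + o/96 (V(o) = (o + 80)/(99 - 3) = (80 + o)/96 = (80 + o)*(1/96) = 5/6 + o/96)
-V(1/(b - 263)) = -(5/6 + 1/(96*(-249 - 263))) = -(5/6 + (1/96)/(-512)) = -(5/6 + (1/96)*(-1/512)) = -(5/6 - 1/49152) = -1*13653/16384 = -13653/16384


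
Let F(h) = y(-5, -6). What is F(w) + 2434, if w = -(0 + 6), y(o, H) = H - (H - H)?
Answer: 2428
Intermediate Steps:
y(o, H) = H (y(o, H) = H - 1*0 = H + 0 = H)
w = -6 (w = -1*6 = -6)
F(h) = -6
F(w) + 2434 = -6 + 2434 = 2428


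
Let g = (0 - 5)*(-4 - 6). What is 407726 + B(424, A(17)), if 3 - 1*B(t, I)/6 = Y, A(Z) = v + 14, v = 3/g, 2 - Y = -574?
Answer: 404288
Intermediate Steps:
Y = 576 (Y = 2 - 1*(-574) = 2 + 574 = 576)
g = 50 (g = -5*(-10) = 50)
v = 3/50 ≈ 0.060000
A(Z) = 703/50 (A(Z) = 3/50 + 14 = 703/50)
B(t, I) = -3438 (B(t, I) = 18 - 6*576 = 18 - 3456 = -3438)
407726 + B(424, A(17)) = 407726 - 3438 = 404288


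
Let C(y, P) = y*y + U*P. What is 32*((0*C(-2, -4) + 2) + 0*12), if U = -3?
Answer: 64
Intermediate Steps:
C(y, P) = y² - 3*P (C(y, P) = y*y - 3*P = y² - 3*P)
32*((0*C(-2, -4) + 2) + 0*12) = 32*((0*((-2)² - 3*(-4)) + 2) + 0*12) = 32*((0*(4 + 12) + 2) + 0) = 32*((0*16 + 2) + 0) = 32*((0 + 2) + 0) = 32*(2 + 0) = 32*2 = 64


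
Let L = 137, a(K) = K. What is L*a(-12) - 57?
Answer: -1701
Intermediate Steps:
L*a(-12) - 57 = 137*(-12) - 57 = -1644 - 57 = -1701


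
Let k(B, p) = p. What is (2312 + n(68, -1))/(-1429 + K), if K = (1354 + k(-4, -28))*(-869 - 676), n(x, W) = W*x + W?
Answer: -2243/2050099 ≈ -0.0010941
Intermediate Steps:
n(x, W) = W + W*x
K = -2048670 (K = (1354 - 28)*(-869 - 676) = 1326*(-1545) = -2048670)
(2312 + n(68, -1))/(-1429 + K) = (2312 - (1 + 68))/(-1429 - 2048670) = (2312 - 1*69)/(-2050099) = (2312 - 69)*(-1/2050099) = 2243*(-1/2050099) = -2243/2050099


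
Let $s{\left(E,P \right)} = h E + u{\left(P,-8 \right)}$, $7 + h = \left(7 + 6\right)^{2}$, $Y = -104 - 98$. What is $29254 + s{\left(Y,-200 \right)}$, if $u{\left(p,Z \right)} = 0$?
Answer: $-3470$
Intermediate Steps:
$Y = -202$
$h = 162$ ($h = -7 + \left(7 + 6\right)^{2} = -7 + 13^{2} = -7 + 169 = 162$)
$s{\left(E,P \right)} = 162 E$ ($s{\left(E,P \right)} = 162 E + 0 = 162 E$)
$29254 + s{\left(Y,-200 \right)} = 29254 + 162 \left(-202\right) = 29254 - 32724 = -3470$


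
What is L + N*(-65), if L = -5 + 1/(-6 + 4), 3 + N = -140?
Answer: 18579/2 ≈ 9289.5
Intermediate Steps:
N = -143 (N = -3 - 140 = -143)
L = -11/2 (L = -5 + 1/(-2) = -5 + 1*(-1/2) = -5 - 1/2 = -11/2 ≈ -5.5000)
L + N*(-65) = -11/2 - 143*(-65) = -11/2 + 9295 = 18579/2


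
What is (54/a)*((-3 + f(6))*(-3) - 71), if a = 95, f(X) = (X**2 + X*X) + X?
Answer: -15984/95 ≈ -168.25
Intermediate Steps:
f(X) = X + 2*X**2 (f(X) = (X**2 + X**2) + X = 2*X**2 + X = X + 2*X**2)
(54/a)*((-3 + f(6))*(-3) - 71) = (54/95)*((-3 + 6*(1 + 2*6))*(-3) - 71) = (54*(1/95))*((-3 + 6*(1 + 12))*(-3) - 71) = 54*((-3 + 6*13)*(-3) - 71)/95 = 54*((-3 + 78)*(-3) - 71)/95 = 54*(75*(-3) - 71)/95 = 54*(-225 - 71)/95 = (54/95)*(-296) = -15984/95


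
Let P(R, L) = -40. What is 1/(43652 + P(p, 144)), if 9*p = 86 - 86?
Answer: 1/43612 ≈ 2.2929e-5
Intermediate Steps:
p = 0 (p = (86 - 86)/9 = (1/9)*0 = 0)
1/(43652 + P(p, 144)) = 1/(43652 - 40) = 1/43612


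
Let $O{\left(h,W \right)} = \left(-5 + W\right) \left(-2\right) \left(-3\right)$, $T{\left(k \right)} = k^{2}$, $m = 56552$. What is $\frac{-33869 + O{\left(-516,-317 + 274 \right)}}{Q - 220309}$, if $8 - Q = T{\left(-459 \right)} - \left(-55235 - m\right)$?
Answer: $\frac{34157}{542769} \approx 0.062931$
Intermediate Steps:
$Q = -322460$ ($Q = 8 - \left(\left(-459\right)^{2} - \left(-55235 - 56552\right)\right) = 8 - \left(210681 - \left(-55235 - 56552\right)\right) = 8 - \left(210681 - -111787\right) = 8 - \left(210681 + 111787\right) = 8 - 322468 = -322460$)
$O{\left(h,W \right)} = -30 + 6 W$ ($O{\left(h,W \right)} = \left(10 - 2 W\right) \left(-3\right) = -30 + 6 W$)
$\frac{-33869 + O{\left(-516,-317 + 274 \right)}}{Q - 220309} = \frac{-33869 + \left(-30 + 6 \left(-317 + 274\right)\right)}{-322460 - 220309} = \frac{-33869 + \left(-30 + 6 \left(-43\right)\right)}{-542769} = \left(-33869 - 288\right) \left(- \frac{1}{542769}\right) = \left(-34157\right) \left(- \frac{1}{542769}\right) = \frac{34157}{542769}$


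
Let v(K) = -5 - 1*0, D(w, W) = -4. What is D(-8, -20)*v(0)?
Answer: 20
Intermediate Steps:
v(K) = -5 (v(K) = -5 + 0 = -5)
D(-8, -20)*v(0) = -4*(-5) = 20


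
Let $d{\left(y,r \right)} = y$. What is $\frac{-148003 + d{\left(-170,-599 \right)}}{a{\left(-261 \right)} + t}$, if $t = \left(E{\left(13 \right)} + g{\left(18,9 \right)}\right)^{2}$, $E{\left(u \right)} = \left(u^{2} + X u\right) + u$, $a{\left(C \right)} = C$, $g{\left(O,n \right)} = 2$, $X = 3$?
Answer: $- \frac{148173}{49468} \approx -2.9953$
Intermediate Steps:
$E{\left(u \right)} = u^{2} + 4 u$ ($E{\left(u \right)} = \left(u^{2} + 3 u\right) + u = u^{2} + 4 u$)
$t = 49729$ ($t = \left(13 \left(4 + 13\right) + 2\right)^{2} = \left(13 \cdot 17 + 2\right)^{2} = \left(221 + 2\right)^{2} = 223^{2} = 49729$)
$\frac{-148003 + d{\left(-170,-599 \right)}}{a{\left(-261 \right)} + t} = \frac{-148003 - 170}{-261 + 49729} = - \frac{148173}{49468}$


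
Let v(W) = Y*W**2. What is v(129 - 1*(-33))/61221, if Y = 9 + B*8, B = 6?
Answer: 498636/20407 ≈ 24.435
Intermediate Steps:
Y = 57 (Y = 9 + 6*8 = 9 + 48 = 57)
v(W) = 57*W**2
v(129 - 1*(-33))/61221 = (57*(129 - 1*(-33))**2)/61221 = (57*(129 + 33)**2)*(1/61221) = (57*162**2)*(1/61221) = (57*26244)*(1/61221) = 1495908*(1/61221) = 498636/20407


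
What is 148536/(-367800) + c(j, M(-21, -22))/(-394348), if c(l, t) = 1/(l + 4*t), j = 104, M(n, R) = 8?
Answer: -331924304317/821900101600 ≈ -0.40385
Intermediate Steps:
148536/(-367800) + c(j, M(-21, -22))/(-394348) = 148536/(-367800) + 1/((104 + 4*8)*(-394348)) = 148536*(-1/367800) - 1/394348/(104 + 32) = -6189/15325 - 1/394348/136 = -6189/15325 + (1/136)*(-1/394348) = -6189/15325 - 1/53631328 = -331924304317/821900101600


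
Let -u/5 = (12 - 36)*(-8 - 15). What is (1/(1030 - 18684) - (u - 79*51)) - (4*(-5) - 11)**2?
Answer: 102887511/17654 ≈ 5828.0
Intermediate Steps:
u = -2760 (u = -5*(12 - 36)*(-8 - 15) = -(-120)*(-23) = -5*552 = -2760)
(1/(1030 - 18684) - (u - 79*51)) - (4*(-5) - 11)**2 = (1/(1030 - 18684) - (-2760 - 79*51)) - (4*(-5) - 11)**2 = (1/(-17654) - (-2760 - 4029)) - (-20 - 11)**2 = (-1/17654 - 1*(-6789)) - 1*(-31)**2 = (-1/17654 + 6789) - 1*961 = 119853005/17654 - 961 = 102887511/17654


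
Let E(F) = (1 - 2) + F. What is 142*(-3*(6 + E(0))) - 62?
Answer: -2192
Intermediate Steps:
E(F) = -1 + F
142*(-3*(6 + E(0))) - 62 = 142*(-3*(6 + (-1 + 0))) - 62 = 142*(-3*(6 - 1)) - 62 = 142*(-3*5) - 62 = 142*(-15) - 62 = -2130 - 62 = -2192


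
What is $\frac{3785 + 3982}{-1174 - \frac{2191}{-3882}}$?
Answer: $- \frac{30151494}{4555277} \approx -6.619$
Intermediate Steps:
$\frac{3785 + 3982}{-1174 - \frac{2191}{-3882}} = \frac{7767}{-1174 - - \frac{2191}{3882}} = \frac{7767}{-1174 + \frac{2191}{3882}} = \frac{7767}{- \frac{4555277}{3882}} = 7767 \left(- \frac{3882}{4555277}\right) = - \frac{30151494}{4555277}$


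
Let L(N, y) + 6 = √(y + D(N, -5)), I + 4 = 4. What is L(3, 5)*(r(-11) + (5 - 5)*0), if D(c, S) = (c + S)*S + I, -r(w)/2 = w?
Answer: -132 + 22*√15 ≈ -46.794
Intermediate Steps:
r(w) = -2*w
I = 0 (I = -4 + 4 = 0)
D(c, S) = S*(S + c) (D(c, S) = (c + S)*S + 0 = (S + c)*S + 0 = S*(S + c) + 0 = S*(S + c))
L(N, y) = -6 + √(25 + y - 5*N) (L(N, y) = -6 + √(y - 5*(-5 + N)) = -6 + √(y + (25 - 5*N)) = -6 + √(25 + y - 5*N))
L(3, 5)*(r(-11) + (5 - 5)*0) = (-6 + √(25 + 5 - 5*3))*(-2*(-11) + (5 - 5)*0) = (-6 + √(25 + 5 - 15))*(22 + 0*0) = (-6 + √15)*(22 + 0) = (-6 + √15)*22 = -132 + 22*√15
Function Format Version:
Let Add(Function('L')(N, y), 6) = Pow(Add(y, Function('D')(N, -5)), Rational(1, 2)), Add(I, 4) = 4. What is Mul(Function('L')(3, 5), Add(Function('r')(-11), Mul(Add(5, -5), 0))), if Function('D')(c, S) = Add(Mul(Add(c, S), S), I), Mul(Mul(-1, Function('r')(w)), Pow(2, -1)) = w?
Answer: Add(-132, Mul(22, Pow(15, Rational(1, 2)))) ≈ -46.794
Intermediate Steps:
Function('r')(w) = Mul(-2, w)
I = 0 (I = Add(-4, 4) = 0)
Function('D')(c, S) = Mul(S, Add(S, c)) (Function('D')(c, S) = Add(Mul(Add(c, S), S), 0) = Add(Mul(Add(S, c), S), 0) = Add(Mul(S, Add(S, c)), 0) = Mul(S, Add(S, c)))
Function('L')(N, y) = Add(-6, Pow(Add(25, y, Mul(-5, N)), Rational(1, 2))) (Function('L')(N, y) = Add(-6, Pow(Add(y, Mul(-5, Add(-5, N))), Rational(1, 2))) = Add(-6, Pow(Add(y, Add(25, Mul(-5, N))), Rational(1, 2))) = Add(-6, Pow(Add(25, y, Mul(-5, N)), Rational(1, 2))))
Mul(Function('L')(3, 5), Add(Function('r')(-11), Mul(Add(5, -5), 0))) = Mul(Add(-6, Pow(Add(25, 5, Mul(-5, 3)), Rational(1, 2))), Add(Mul(-2, -11), Mul(Add(5, -5), 0))) = Mul(Add(-6, Pow(Add(25, 5, -15), Rational(1, 2))), Add(22, Mul(0, 0))) = Mul(Add(-6, Pow(15, Rational(1, 2))), Add(22, 0)) = Mul(Add(-6, Pow(15, Rational(1, 2))), 22) = Add(-132, Mul(22, Pow(15, Rational(1, 2))))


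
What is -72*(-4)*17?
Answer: 4896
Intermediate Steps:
-72*(-4)*17 = -12*(-24)*17 = 288*17 = 4896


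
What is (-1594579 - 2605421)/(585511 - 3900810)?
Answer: 4200000/3315299 ≈ 1.2669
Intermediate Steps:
(-1594579 - 2605421)/(585511 - 3900810) = -4200000/(-3315299) = -4200000*(-1/3315299) = 4200000/3315299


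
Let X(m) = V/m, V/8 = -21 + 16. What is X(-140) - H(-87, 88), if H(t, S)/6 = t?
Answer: 3656/7 ≈ 522.29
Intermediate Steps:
H(t, S) = 6*t
V = -40 (V = 8*(-21 + 16) = 8*(-5) = -40)
X(m) = -40/m
X(-140) - H(-87, 88) = -40/(-140) - 6*(-87) = -40*(-1/140) - 1*(-522) = 2/7 + 522 = 3656/7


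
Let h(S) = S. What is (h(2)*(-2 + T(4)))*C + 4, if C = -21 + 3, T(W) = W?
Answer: -68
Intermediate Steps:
C = -18
(h(2)*(-2 + T(4)))*C + 4 = (2*(-2 + 4))*(-18) + 4 = (2*2)*(-18) + 4 = 4*(-18) + 4 = -72 + 4 = -68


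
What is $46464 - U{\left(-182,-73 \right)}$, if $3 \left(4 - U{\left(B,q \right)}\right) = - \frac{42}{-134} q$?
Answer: $\frac{3112309}{67} \approx 46452.0$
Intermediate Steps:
$U{\left(B,q \right)} = 4 - \frac{7 q}{67}$ ($U{\left(B,q \right)} = 4 - \frac{- \frac{42}{-134} q}{3} = 4 - \frac{\left(-42\right) \left(- \frac{1}{134}\right) q}{3} = 4 - \frac{\frac{21}{67} q}{3} = 4 - \frac{7 q}{67}$)
$46464 - U{\left(-182,-73 \right)} = 46464 - \left(4 - - \frac{511}{67}\right) = 46464 - \left(4 + \frac{511}{67}\right) = 46464 - \frac{779}{67} = \frac{3112309}{67}$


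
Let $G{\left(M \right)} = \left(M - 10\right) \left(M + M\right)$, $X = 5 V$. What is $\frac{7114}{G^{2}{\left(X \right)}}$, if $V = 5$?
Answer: $\frac{3557}{281250} \approx 0.012647$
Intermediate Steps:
$X = 25$ ($X = 5 \cdot 5 = 25$)
$G{\left(M \right)} = 2 M \left(-10 + M\right)$ ($G{\left(M \right)} = \left(-10 + M\right) 2 M = 2 M \left(-10 + M\right)$)
$\frac{7114}{G^{2}{\left(X \right)}} = \frac{7114}{\left(2 \cdot 25 \left(-10 + 25\right)\right)^{2}} = \frac{7114}{\left(2 \cdot 25 \cdot 15\right)^{2}} = \frac{7114}{750^{2}} = \frac{7114}{562500} = 7114 \cdot \frac{1}{562500} = \frac{3557}{281250}$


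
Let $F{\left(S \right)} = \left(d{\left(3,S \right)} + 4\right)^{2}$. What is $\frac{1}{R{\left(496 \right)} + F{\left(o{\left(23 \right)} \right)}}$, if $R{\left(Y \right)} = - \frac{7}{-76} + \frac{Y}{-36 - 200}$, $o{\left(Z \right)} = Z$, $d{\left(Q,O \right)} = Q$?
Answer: $\frac{4484}{210705} \approx 0.021281$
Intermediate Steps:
$F{\left(S \right)} = 49$ ($F{\left(S \right)} = \left(3 + 4\right)^{2} = 7^{2} = 49$)
$R{\left(Y \right)} = \frac{7}{76} - \frac{Y}{236}$ ($R{\left(Y \right)} = \left(-7\right) \left(- \frac{1}{76}\right) + \frac{Y}{-36 - 200} = \frac{7}{76} + \frac{Y}{-236} = \frac{7}{76} + Y \left(- \frac{1}{236}\right) = \frac{7}{76} - \frac{Y}{236}$)
$\frac{1}{R{\left(496 \right)} + F{\left(o{\left(23 \right)} \right)}} = \frac{1}{\left(\frac{7}{76} - \frac{124}{59}\right) + 49} = \frac{1}{- \frac{9011}{4484} + 49} = \frac{1}{\frac{210705}{4484}} = \frac{4484}{210705}$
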